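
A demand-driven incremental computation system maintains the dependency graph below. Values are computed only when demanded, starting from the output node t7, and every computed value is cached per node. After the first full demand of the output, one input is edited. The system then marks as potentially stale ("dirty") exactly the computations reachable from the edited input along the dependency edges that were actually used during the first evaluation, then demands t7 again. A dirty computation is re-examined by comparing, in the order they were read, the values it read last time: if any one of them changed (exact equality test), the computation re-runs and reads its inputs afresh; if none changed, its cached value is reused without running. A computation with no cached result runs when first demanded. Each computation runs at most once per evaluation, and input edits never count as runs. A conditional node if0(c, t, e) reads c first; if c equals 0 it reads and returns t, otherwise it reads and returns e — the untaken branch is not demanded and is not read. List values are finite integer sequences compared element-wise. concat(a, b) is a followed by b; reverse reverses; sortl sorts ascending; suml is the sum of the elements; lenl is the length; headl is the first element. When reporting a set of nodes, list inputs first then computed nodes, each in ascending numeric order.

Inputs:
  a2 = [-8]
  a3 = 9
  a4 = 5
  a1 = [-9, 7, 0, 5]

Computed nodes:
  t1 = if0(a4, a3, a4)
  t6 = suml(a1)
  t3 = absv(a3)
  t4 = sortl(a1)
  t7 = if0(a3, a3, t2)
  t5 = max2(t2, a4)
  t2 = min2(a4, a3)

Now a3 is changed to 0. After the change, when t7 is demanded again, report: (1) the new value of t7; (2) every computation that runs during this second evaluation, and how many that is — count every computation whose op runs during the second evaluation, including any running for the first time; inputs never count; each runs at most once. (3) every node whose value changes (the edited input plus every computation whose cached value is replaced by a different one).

New value of t7: 0.
Computations that run: t7 — 1 in total.
Values that change: a3, t7.
Key observation: a condition flipped, so demand moved to the other branch — t2 is never re-examined.

First evaluation (everything demanded from the output):
  t2 = min2(5, 9) = 5
  t7 = if0(a3=9 -> else branch t2) = 5

Propagation after the edit:
  t2: marked dirty but never re-examined — demand shifted away from it.
  t7: runs — a3 9->0; result 0.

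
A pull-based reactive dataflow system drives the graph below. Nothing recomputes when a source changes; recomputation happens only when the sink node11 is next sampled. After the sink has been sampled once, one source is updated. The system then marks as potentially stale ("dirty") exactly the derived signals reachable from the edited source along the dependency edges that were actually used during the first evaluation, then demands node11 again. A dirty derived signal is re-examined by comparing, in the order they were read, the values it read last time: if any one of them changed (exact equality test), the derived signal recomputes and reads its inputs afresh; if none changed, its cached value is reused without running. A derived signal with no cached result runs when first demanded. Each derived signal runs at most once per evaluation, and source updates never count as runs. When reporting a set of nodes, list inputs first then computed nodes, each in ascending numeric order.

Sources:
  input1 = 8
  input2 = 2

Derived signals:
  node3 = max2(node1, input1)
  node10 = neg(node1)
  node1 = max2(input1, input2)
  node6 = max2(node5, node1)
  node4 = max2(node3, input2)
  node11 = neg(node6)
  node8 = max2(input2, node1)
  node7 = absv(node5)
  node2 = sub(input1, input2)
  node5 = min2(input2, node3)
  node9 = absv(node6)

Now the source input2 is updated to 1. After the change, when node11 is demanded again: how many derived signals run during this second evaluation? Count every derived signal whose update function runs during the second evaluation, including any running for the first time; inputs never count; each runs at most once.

Derived signals that run: node1, node5, node6 — 3 in total.
Key observation: the cutoff stops propagation at node3 — its inputs' values are unchanged, so it reuses its cache.

First evaluation (everything demanded from the output):
  node1 = max2(8, 2) = 8
  node3 = max2(8, 8) = 8
  node5 = min2(2, 8) = 2
  node6 = max2(2, 8) = 8
  node11 = neg(8) = -8

Propagation after the edit:
  node1: runs — input2 2->1; result 8 (same value as before).
  node3: checked — values it read are unchanged (node1 unchanged, input1 unchanged); reused cached 8 without running.
  node5: runs — input2 2->1; result 1.
  node6: runs — node5 2->1; result 8 (same value as before).
  node11: checked — values it read are unchanged (node6 unchanged); reused cached -8 without running.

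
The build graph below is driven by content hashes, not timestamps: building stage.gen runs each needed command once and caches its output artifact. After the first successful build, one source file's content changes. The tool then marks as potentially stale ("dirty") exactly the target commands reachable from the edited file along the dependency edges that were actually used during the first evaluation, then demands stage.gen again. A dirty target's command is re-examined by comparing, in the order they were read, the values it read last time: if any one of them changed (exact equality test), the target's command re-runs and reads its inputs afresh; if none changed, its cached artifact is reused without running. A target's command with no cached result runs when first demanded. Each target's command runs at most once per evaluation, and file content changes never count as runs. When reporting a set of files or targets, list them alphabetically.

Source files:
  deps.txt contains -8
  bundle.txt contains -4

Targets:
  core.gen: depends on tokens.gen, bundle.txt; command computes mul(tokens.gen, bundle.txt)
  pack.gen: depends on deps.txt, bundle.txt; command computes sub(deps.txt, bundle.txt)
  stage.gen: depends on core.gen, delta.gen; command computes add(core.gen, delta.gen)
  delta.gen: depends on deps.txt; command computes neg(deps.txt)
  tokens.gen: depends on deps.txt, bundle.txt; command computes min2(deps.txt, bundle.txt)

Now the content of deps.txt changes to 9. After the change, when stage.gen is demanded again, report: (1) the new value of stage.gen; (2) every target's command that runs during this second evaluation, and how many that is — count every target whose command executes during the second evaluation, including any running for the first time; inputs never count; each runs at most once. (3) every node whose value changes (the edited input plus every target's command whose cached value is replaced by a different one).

stage.gen now evaluates to 7.
Run set: core.gen, delta.gen, stage.gen, tokens.gen (4 run).
Changed values: core.gen, delta.gen, deps.txt, stage.gen, tokens.gen.

Initial pass — values computed on the first demand:
  delta.gen = neg(-8) = 8
  tokens.gen = min2(-8, -4) = -8
  core.gen = mul(-8, -4) = 32
  stage.gen = add(32, 8) = 40

Second demand — change propagation:
  delta.gen: re-runs because deps.txt -8->9; new result -9.
  tokens.gen: re-runs because deps.txt -8->9; new result -4.
  core.gen: re-runs because tokens.gen -8->-4; new result 16.
  stage.gen: re-runs because core.gen 32->16; delta.gen 8->-9; new result 7.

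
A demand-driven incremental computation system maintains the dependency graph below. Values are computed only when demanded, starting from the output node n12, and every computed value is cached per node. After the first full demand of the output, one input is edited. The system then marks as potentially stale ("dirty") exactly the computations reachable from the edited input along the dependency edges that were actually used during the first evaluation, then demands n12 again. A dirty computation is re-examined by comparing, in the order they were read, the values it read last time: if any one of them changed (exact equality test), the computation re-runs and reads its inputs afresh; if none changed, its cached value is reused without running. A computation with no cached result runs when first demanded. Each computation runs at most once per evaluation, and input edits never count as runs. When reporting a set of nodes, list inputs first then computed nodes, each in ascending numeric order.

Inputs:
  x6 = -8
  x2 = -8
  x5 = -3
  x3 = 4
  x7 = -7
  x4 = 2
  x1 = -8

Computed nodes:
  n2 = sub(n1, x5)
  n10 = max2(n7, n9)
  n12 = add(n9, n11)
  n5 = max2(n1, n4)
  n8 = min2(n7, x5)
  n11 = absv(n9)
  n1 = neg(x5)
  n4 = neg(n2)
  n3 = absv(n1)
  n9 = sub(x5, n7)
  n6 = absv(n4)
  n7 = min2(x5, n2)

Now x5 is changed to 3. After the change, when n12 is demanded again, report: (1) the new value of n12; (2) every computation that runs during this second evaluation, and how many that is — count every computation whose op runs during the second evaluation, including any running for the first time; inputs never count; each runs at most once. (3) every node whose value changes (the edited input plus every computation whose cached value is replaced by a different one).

First evaluation (everything demanded from the output):
  n1 = neg(-3) = 3
  n2 = sub(3, -3) = 6
  n7 = min2(-3, 6) = -3
  n9 = sub(-3, -3) = 0
  n11 = absv(0) = 0
  n12 = add(0, 0) = 0

Propagation after the edit:
  n1: runs — x5 -3->3; result -3.
  n2: runs — n1 3->-3; x5 -3->3; result -6.
  n7: runs — x5 -3->3; n2 6->-6; result -6.
  n9: runs — x5 -3->3; n7 -3->-6; result 9.
  n11: runs — n9 0->9; result 9.
  n12: runs — n9 0->9; n11 0->9; result 18.

New value of n12: 18.
Computations that run: n1, n2, n7, n9, n11, n12 — 6 in total.
Values that change: x5, n1, n2, n7, n9, n11, n12.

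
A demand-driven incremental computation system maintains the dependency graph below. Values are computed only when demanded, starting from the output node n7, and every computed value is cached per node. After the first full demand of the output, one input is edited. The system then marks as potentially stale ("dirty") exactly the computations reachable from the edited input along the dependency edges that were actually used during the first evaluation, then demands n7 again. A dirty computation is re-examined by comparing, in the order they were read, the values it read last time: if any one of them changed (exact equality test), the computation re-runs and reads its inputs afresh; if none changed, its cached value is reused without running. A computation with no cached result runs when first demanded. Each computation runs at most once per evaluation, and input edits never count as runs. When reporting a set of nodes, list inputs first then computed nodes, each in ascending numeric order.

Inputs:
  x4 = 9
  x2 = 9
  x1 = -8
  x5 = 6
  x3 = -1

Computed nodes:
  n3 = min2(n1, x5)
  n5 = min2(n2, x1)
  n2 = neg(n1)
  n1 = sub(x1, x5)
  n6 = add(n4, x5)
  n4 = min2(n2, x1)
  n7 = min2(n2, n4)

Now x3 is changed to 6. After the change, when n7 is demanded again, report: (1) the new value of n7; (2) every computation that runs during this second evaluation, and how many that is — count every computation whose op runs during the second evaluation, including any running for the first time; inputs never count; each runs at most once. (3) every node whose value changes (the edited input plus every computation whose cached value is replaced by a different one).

New value of n7: -8.
Computations that run: none — 0 in total.
Values that change: x3.
Key observation: x3 is never demanded by the output, so the edit triggers no recomputation at all.

First evaluation (everything demanded from the output):
  n1 = sub(-8, 6) = -14
  n2 = neg(-14) = 14
  n4 = min2(14, -8) = -8
  n7 = min2(14, -8) = -8

Propagation after the edit:
  x3 feeds no computation that the output demands — nothing is marked dirty and nothing runs.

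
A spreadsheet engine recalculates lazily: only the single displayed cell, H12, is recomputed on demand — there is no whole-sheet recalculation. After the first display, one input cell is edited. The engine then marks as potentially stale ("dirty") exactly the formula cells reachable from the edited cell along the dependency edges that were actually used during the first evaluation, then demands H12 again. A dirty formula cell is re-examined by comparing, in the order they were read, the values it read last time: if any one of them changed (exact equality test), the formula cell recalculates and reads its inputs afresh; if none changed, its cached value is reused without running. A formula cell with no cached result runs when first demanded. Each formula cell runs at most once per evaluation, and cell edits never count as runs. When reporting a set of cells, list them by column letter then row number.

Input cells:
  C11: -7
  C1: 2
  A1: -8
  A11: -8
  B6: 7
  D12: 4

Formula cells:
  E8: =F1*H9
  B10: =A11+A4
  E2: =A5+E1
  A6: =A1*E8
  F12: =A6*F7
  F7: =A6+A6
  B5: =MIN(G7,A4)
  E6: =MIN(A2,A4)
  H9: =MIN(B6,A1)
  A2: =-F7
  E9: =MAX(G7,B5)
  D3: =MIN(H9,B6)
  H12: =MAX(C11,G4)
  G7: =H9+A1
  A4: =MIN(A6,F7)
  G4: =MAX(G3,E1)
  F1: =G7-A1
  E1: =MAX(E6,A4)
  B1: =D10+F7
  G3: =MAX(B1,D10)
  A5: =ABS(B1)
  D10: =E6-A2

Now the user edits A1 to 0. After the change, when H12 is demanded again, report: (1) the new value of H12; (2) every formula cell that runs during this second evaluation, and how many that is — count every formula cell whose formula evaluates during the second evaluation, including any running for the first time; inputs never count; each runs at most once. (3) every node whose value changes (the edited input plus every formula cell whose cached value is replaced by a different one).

First evaluation (everything demanded from the output):
  H9 = MIN(7, -8) = -8
  G7 = -8 + -8 = -16
  F1 = -16 - -8 = -8
  E8 = -8 * -8 = 64
  A6 = -8 * 64 = -512
  F7 = -512 + -512 = -1024
  A2 = -(-1024) = 1024
  A4 = MIN(-512, -1024) = -1024
  E6 = MIN(1024, -1024) = -1024
  D10 = -1024 - 1024 = -2048
  B1 = -2048 + -1024 = -3072
  E1 = MAX(-1024, -1024) = -1024
  G3 = MAX(-3072, -2048) = -2048
  G4 = MAX(-2048, -1024) = -1024
  H12 = MAX(-7, -1024) = -7

Propagation after the edit:
  H9: runs — A1 -8->0; result 0.
  G7: runs — H9 -8->0; A1 -8->0; result 0.
  F1: runs — G7 -16->0; A1 -8->0; result 0.
  E8: runs — F1 -8->0; H9 -8->0; result 0.
  A6: runs — A1 -8->0; E8 64->0; result 0.
  F7: runs — A6 -512->0; A6 -512->0; result 0.
  A2: runs — F7 -1024->0; result 0.
  A4: runs — A6 -512->0; F7 -1024->0; result 0.
  E6: runs — A2 1024->0; A4 -1024->0; result 0.
  D10: runs — E6 -1024->0; A2 1024->0; result 0.
  B1: runs — D10 -2048->0; F7 -1024->0; result 0.
  E1: runs — E6 -1024->0; A4 -1024->0; result 0.
  G3: runs — B1 -3072->0; D10 -2048->0; result 0.
  G4: runs — G3 -2048->0; E1 -1024->0; result 0.
  H12: runs — G4 -1024->0; result 0.

New value of H12: 0.
Formula cells that run: A2, A4, A6, B1, D10, E1, E6, E8, F1, F7, G3, G4, G7, H9, H12 — 15 in total.
Values that change: A1, A2, A4, A6, B1, D10, E1, E6, E8, F1, F7, G3, G4, G7, H9, H12.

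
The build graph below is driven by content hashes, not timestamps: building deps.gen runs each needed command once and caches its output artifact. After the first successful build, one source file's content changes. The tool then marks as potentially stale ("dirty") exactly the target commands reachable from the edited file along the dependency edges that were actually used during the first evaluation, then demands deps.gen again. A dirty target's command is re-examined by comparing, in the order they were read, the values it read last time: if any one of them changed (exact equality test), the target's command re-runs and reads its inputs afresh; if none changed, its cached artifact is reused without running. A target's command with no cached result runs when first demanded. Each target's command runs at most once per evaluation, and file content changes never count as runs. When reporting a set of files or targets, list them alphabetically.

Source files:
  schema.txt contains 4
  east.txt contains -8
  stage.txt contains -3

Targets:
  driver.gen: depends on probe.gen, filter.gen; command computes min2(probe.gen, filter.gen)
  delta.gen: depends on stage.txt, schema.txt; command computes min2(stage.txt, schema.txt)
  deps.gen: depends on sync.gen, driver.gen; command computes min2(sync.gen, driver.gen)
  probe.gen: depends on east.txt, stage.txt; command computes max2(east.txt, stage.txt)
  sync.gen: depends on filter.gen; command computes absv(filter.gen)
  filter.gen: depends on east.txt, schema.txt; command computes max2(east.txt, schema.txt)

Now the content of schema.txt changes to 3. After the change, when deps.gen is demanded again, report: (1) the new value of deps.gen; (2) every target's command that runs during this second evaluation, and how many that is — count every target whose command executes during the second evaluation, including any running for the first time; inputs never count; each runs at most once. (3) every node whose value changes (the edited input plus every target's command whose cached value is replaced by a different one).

deps.gen now evaluates to -3.
Run set: deps.gen, driver.gen, filter.gen, sync.gen (4 run).
Changed values: filter.gen, schema.txt, sync.gen.

Initial pass — values computed on the first demand:
  filter.gen = max2(-8, 4) = 4
  probe.gen = max2(-8, -3) = -3
  driver.gen = min2(-3, 4) = -3
  sync.gen = absv(4) = 4
  deps.gen = min2(4, -3) = -3

Second demand — change propagation:
  filter.gen: re-runs because schema.txt 4->3; new result 3.
  driver.gen: re-runs because filter.gen 4->3; new result -3 (unchanged).
  sync.gen: re-runs because filter.gen 4->3; new result 3.
  deps.gen: re-runs because sync.gen 4->3; new result -3 (unchanged).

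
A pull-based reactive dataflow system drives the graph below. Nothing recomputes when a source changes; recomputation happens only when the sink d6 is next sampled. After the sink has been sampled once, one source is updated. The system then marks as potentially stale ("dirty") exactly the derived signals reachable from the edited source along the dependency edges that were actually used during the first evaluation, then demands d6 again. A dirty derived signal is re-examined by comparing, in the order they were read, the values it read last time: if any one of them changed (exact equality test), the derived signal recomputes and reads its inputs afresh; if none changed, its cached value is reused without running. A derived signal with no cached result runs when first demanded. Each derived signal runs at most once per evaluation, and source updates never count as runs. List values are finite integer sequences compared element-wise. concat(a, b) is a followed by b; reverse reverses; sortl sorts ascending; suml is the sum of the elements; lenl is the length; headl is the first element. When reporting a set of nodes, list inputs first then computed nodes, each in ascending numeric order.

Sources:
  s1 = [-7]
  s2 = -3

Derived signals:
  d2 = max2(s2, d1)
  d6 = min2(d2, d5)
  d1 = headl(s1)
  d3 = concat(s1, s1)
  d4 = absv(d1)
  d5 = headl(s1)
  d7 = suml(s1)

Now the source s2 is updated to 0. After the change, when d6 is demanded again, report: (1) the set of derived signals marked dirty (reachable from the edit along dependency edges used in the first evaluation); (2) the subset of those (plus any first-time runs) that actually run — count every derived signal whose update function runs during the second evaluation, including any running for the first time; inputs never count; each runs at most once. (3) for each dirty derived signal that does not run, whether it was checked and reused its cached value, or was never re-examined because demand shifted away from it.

Marked dirty: d2, d6.
Derived signals that run: d2, d6 — 2 in total.
Every dirty derived signal ran.

First evaluation (everything demanded from the output):
  d1 = headl([-7]) = -7
  d2 = max2(-3, -7) = -3
  d5 = headl([-7]) = -7
  d6 = min2(-3, -7) = -7

Propagation after the edit:
  d2: runs — s2 -3->0; result 0.
  d6: runs — d2 -3->0; result -7 (same value as before).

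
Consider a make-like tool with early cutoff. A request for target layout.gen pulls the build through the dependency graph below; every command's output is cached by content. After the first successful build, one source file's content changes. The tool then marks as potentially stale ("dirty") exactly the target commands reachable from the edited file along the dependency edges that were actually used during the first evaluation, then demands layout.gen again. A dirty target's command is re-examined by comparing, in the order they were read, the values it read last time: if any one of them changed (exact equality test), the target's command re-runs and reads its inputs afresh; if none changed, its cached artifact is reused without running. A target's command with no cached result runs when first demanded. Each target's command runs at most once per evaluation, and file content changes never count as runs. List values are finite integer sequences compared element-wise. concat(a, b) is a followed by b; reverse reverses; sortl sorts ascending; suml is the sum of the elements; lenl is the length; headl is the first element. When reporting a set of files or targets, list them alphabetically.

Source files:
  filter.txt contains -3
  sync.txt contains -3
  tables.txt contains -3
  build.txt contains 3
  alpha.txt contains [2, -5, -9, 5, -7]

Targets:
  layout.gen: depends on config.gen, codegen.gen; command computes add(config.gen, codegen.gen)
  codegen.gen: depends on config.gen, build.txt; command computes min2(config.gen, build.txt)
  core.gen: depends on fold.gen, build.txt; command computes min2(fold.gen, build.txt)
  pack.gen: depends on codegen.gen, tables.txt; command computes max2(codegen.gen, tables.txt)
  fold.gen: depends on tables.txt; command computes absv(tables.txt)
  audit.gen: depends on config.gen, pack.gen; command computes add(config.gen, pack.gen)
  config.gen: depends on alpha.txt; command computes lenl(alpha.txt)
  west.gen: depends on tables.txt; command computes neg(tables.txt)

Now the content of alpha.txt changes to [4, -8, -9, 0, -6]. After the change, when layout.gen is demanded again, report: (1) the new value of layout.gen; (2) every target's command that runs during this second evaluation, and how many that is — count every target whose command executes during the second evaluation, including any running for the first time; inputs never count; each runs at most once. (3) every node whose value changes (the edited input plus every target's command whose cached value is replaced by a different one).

First demand of the output computes:
  config.gen = lenl([2, -5, -9, 5, -7]) = 5
  codegen.gen = min2(5, 3) = 3
  layout.gen = add(5, 3) = 8

After the edit, cleaning proceeds:
  config.gen: a read changed (alpha.txt [2, -5, -9, 5, -7]->[4, -8, -9, 0, -6]) — executes, giving 5 — identical to its old value.
  codegen.gen: dirty, but its reads are unchanged (config.gen unchanged, build.txt unchanged); cached 3 stands.
  layout.gen: dirty, but its reads are unchanged (config.gen unchanged, codegen.gen unchanged); cached 8 stands.

Note the absorption at config.gen: it re-runs yet its value is the same, leaving the output's value untouched.

Demanding layout.gen again yields 8.
1 target commands run: config.gen.
The nodes whose values change: alpha.txt.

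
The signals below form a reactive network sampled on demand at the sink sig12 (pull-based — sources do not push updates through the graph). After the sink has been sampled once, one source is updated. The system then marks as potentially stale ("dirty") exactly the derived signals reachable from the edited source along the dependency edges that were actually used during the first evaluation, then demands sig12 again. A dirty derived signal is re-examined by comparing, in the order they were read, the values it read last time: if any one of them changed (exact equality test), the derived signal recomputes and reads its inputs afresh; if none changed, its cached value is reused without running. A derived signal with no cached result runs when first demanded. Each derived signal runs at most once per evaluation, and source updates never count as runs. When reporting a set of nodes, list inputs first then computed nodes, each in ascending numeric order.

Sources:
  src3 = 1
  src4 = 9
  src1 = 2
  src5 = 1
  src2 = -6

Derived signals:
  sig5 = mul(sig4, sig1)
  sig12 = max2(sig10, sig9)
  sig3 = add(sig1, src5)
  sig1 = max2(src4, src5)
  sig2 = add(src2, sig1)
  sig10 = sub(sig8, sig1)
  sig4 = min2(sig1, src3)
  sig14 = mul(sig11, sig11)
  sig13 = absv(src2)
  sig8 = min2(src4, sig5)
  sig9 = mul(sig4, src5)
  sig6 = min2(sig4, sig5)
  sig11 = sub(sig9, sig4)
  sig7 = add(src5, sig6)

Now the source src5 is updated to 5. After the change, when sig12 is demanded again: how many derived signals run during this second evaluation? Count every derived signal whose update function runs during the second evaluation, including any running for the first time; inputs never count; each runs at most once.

Run set: sig1, sig9, sig12 (3 run).
The important point: at sig4 every value read last time is unchanged, so the dirty flag clears without a run.

Initial pass — values computed on the first demand:
  sig1 = max2(9, 1) = 9
  sig4 = min2(9, 1) = 1
  sig5 = mul(1, 9) = 9
  sig8 = min2(9, 9) = 9
  sig9 = mul(1, 1) = 1
  sig10 = sub(9, 9) = 0
  sig12 = max2(0, 1) = 1

Second demand — change propagation:
  sig1: re-runs because src5 1->5; new result 9 (unchanged).
  sig4: re-examined; everything it read last time is the same (sig1 unchanged, src3 unchanged) — cache 1 kept, no run.
  sig5: re-examined; everything it read last time is the same (sig4 unchanged, sig1 unchanged) — cache 9 kept, no run.
  sig8: re-examined; everything it read last time is the same (src4 unchanged, sig5 unchanged) — cache 9 kept, no run.
  sig9: re-runs because src5 1->5; new result 5.
  sig10: re-examined; everything it read last time is the same (sig8 unchanged, sig1 unchanged) — cache 0 kept, no run.
  sig12: re-runs because sig9 1->5; new result 5.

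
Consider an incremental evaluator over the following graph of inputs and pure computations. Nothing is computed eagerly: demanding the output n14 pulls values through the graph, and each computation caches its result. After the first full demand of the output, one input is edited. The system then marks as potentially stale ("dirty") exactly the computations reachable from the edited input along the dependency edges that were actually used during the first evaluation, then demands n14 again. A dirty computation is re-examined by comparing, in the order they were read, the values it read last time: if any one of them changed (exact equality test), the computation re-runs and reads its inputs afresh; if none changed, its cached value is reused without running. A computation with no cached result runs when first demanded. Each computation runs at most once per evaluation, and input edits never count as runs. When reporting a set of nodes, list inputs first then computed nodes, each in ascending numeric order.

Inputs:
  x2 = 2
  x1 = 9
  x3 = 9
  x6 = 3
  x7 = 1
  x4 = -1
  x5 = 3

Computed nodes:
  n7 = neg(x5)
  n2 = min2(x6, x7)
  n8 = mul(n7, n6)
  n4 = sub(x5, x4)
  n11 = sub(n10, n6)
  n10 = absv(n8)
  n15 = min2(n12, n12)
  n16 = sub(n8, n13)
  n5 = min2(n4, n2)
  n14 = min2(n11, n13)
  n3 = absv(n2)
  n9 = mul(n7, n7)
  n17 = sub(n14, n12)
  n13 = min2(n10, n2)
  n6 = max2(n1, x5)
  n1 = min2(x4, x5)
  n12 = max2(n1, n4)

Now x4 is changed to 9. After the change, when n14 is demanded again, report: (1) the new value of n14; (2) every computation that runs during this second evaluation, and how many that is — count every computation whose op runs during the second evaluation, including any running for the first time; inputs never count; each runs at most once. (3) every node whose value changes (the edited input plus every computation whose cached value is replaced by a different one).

Initial pass — values computed on the first demand:
  n1 = min2(-1, 3) = -1
  n2 = min2(3, 1) = 1
  n6 = max2(-1, 3) = 3
  n7 = neg(3) = -3
  n8 = mul(-3, 3) = -9
  n10 = absv(-9) = 9
  n11 = sub(9, 3) = 6
  n13 = min2(9, 1) = 1
  n14 = min2(6, 1) = 1

Second demand — change propagation:
  n1: re-runs because x4 -1->9; new result 3.
  n6: re-runs because n1 -1->3; new result 3 (unchanged).
  n8: re-examined; everything it read last time is the same (n7 unchanged, n6 unchanged) — cache -9 kept, no run.
  n10: re-examined; everything it read last time is the same (n8 unchanged) — cache 9 kept, no run.
  n11: re-examined; everything it read last time is the same (n10 unchanged, n6 unchanged) — cache 6 kept, no run.
  n13: re-examined; everything it read last time is the same (n10 unchanged, n2 unchanged) — cache 1 kept, no run.
  n14: re-examined; everything it read last time is the same (n11 unchanged, n13 unchanged) — cache 1 kept, no run.

The important point: n6 recomputes to an identical value, and the output ends up unchanged.

n14 now evaluates to 1.
Run set: n1, n6 (2 run).
Changed values: x4, n1.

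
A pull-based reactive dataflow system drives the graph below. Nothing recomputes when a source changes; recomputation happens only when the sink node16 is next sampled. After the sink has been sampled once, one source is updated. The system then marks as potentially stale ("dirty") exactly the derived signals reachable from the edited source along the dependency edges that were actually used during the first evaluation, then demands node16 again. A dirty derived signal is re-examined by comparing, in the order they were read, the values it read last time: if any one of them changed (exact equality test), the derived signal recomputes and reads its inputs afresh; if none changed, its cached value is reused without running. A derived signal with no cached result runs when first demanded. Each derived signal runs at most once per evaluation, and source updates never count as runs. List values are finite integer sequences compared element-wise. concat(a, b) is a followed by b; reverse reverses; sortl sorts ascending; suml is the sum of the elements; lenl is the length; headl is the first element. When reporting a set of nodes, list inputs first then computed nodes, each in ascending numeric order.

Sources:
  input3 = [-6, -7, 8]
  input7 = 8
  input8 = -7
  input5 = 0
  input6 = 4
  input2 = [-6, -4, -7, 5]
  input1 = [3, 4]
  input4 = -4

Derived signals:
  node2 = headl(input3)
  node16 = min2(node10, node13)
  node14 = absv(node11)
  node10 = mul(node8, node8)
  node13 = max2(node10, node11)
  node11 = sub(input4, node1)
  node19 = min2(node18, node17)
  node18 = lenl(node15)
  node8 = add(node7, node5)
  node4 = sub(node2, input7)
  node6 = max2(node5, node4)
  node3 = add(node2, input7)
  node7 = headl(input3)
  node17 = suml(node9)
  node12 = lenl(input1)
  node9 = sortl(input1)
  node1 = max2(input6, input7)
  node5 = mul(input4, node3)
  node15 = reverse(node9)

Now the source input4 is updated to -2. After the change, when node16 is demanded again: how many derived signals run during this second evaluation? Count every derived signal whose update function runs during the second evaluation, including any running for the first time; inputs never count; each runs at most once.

Derived signals that run: node5, node8, node10, node11, node13, node16 — 6 in total.

First evaluation (everything demanded from the output):
  node1 = max2(4, 8) = 8
  node2 = headl([-6, -7, 8]) = -6
  node3 = add(-6, 8) = 2
  node5 = mul(-4, 2) = -8
  node7 = headl([-6, -7, 8]) = -6
  node8 = add(-6, -8) = -14
  node10 = mul(-14, -14) = 196
  node11 = sub(-4, 8) = -12
  node13 = max2(196, -12) = 196
  node16 = min2(196, 196) = 196

Propagation after the edit:
  node5: runs — input4 -4->-2; result -4.
  node8: runs — node5 -8->-4; result -10.
  node10: runs — node8 -14->-10; node8 -14->-10; result 100.
  node11: runs — input4 -4->-2; result -10.
  node13: runs — node10 196->100; node11 -12->-10; result 100.
  node16: runs — node10 196->100; node13 196->100; result 100.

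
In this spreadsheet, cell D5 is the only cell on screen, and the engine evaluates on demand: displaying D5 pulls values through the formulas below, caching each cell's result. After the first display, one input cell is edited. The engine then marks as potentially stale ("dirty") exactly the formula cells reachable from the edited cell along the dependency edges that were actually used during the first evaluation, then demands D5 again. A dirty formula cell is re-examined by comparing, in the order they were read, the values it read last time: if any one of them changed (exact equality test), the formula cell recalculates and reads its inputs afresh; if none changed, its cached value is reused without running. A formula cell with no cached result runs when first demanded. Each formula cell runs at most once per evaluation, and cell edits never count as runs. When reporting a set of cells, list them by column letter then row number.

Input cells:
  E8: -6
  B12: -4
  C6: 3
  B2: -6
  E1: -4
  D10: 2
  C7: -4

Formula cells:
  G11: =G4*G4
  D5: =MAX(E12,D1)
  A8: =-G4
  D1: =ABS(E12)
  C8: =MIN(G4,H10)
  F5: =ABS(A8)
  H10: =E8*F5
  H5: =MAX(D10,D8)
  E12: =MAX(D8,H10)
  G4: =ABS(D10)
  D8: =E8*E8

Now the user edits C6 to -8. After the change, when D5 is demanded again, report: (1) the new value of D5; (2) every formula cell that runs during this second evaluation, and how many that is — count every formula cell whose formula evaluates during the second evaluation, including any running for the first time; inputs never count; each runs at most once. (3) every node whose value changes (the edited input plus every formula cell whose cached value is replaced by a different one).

D5 now evaluates to 36.
Run set: none (0 run).
Changed values: C6.
The important point: nothing the output needs ever reads C6, so the edit is invisible to it.

Initial pass — values computed on the first demand:
  D8 = -6 * -6 = 36
  G4 = ABS(2) = 2
  A8 = -(2) = -2
  F5 = ABS(-2) = 2
  H10 = -6 * 2 = -12
  E12 = MAX(36, -12) = 36
  D1 = ABS(36) = 36
  D5 = MAX(36, 36) = 36

Second demand — change propagation:
  no demanded computation ever read C6, so the edit dirties nothing and nothing runs.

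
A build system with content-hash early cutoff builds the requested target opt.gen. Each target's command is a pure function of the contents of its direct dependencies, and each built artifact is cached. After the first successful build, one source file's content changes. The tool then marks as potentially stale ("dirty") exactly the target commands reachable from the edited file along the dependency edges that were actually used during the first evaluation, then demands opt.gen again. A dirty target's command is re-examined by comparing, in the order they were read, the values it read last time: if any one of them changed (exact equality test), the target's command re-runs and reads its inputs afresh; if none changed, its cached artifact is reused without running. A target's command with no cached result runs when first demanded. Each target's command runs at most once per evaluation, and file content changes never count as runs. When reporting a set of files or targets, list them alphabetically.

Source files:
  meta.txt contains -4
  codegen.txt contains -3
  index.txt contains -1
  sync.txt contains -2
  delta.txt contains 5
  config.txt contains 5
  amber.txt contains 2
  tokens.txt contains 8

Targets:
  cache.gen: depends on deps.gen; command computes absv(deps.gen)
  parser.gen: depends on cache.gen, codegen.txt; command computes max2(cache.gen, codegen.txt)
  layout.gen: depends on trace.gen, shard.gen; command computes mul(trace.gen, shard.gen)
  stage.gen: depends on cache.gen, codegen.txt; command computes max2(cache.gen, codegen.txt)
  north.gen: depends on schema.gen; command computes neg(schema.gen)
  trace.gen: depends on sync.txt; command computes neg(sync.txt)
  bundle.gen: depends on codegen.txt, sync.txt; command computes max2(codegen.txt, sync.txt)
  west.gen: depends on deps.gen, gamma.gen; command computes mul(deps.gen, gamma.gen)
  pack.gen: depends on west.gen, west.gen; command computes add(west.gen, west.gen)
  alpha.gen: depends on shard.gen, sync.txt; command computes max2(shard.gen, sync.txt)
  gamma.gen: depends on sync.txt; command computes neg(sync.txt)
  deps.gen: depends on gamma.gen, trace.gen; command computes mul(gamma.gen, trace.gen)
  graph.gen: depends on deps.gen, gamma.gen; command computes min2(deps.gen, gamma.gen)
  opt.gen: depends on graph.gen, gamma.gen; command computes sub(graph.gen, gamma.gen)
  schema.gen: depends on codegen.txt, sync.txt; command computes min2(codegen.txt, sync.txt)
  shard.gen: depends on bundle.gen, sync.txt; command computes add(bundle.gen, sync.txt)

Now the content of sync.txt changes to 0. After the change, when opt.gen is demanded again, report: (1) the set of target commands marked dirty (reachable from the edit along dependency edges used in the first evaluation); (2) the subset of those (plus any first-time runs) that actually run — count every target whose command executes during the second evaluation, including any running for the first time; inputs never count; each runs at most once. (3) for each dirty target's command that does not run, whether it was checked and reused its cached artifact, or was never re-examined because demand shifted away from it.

First evaluation (everything demanded from the output):
  gamma.gen = neg(-2) = 2
  trace.gen = neg(-2) = 2
  deps.gen = mul(2, 2) = 4
  graph.gen = min2(4, 2) = 2
  opt.gen = sub(2, 2) = 0

Propagation after the edit:
  gamma.gen: runs — sync.txt -2->0; result 0.
  trace.gen: runs — sync.txt -2->0; result 0.
  deps.gen: runs — gamma.gen 2->0; trace.gen 2->0; result 0.
  graph.gen: runs — deps.gen 4->0; gamma.gen 2->0; result 0.
  opt.gen: runs — graph.gen 2->0; gamma.gen 2->0; result 0 (same value as before).

Marked dirty: deps.gen, gamma.gen, graph.gen, opt.gen, trace.gen.
Target commands that run: deps.gen, gamma.gen, graph.gen, opt.gen, trace.gen — 5 in total.
Every dirty target's command ran.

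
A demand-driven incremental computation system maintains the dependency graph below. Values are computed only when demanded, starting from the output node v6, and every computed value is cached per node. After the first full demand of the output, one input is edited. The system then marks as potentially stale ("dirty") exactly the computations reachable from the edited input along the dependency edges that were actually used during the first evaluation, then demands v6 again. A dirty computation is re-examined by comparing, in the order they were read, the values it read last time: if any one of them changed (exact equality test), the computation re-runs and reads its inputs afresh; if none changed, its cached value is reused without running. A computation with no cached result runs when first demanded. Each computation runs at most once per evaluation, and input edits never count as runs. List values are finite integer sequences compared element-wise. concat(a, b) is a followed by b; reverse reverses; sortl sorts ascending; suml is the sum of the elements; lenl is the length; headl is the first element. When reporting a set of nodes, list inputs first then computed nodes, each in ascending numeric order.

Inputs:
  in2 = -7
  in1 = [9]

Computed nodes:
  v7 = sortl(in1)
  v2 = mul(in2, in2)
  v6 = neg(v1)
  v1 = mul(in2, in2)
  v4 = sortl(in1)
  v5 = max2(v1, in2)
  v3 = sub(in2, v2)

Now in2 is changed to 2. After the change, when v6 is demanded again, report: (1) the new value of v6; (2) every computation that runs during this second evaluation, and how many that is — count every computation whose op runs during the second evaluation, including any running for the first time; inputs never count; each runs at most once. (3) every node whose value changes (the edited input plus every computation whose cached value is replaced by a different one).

First evaluation (everything demanded from the output):
  v1 = mul(-7, -7) = 49
  v6 = neg(49) = -49

Propagation after the edit:
  v1: runs — in2 -7->2; in2 -7->2; result 4.
  v6: runs — v1 49->4; result -4.

New value of v6: -4.
Computations that run: v1, v6 — 2 in total.
Values that change: in2, v1, v6.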